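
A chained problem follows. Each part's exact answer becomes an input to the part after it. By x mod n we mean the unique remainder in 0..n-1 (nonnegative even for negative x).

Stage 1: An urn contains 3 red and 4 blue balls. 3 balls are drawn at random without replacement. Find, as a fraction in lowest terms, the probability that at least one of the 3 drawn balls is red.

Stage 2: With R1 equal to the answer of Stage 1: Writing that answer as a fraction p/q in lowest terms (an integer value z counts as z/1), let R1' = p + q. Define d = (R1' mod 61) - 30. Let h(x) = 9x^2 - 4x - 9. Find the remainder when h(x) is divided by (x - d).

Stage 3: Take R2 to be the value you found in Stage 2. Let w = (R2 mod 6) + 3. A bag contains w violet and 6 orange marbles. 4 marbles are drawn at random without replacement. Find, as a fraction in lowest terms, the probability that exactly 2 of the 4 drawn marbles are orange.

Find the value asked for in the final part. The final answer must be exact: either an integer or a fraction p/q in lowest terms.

Stage 1: total draws C(7,3) = 35; complement C(4,3) = 4; favorable 35 - 4 = 31; P = 31/35; answer 31/35
Stage 2: R1 = 31/35; threaded value p + q = 66; d = -25; remainder = value at the root: 9*(-25)^2 - 4*(-25)^1 - 9 = (5625) + (100) + (-9) = 5716; answer 5716
Stage 3: R2 = 5716; w = 7; total draws C(13,4) = 715; favorable C(6,2)*C(7,2) = 315; P = 63/143; answer 63/143

63/143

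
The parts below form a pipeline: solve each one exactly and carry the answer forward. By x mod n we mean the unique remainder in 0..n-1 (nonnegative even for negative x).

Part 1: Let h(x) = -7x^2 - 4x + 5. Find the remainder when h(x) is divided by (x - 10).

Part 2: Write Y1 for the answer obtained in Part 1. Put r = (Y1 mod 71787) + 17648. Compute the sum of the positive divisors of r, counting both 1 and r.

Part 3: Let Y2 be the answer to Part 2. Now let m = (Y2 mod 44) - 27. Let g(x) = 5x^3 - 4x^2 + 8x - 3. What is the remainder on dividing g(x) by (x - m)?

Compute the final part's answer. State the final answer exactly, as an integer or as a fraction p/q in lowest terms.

-1970

Part 1: remainder = value at the root: -7*(10)^2 - 4*(10)^1 + 5 = (-700) + (-40) + (5) = -735; answer -735
Part 2: Y1 = -735; r = 88700; 88700 = 2^2 * 5^2 * 887; sigma = (1 + 2 + 4) * (1 + 5 + 25) * (1 + 887) = 7 * 31 * 888 = 192696; answer 192696
Part 3: Y2 = 192696; m = -7; remainder = value at the root: 5*(-7)^3 - 4*(-7)^2 + 8*(-7)^1 - 3 = (-1715) + (-196) + (-56) + (-3) = -1970; answer -1970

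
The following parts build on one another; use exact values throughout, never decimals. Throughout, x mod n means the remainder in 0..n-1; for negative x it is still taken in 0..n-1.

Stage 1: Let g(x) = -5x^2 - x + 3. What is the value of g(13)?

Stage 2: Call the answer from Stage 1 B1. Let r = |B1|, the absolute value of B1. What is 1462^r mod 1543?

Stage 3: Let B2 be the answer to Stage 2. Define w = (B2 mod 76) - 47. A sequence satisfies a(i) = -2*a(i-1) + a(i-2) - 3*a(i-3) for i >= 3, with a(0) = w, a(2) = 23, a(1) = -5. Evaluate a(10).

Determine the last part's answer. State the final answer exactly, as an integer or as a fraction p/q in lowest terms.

111848

Stage 1: -5*(13)^2 - 1*(13)^1 + 3 = (-845) + (-13) + (3) = -855; answer -855
Stage 2: B1 = -855; r = 855; squarings mod 1543: 1462^1=1462, 1462^2=389, 1462^4=107, 1462^8=648, 1462^16=208, 1462^32=60, 1462^64=514, 1462^128=343, 1462^256=381, 1462^512=119; 1462^855 = 1462^1 * 1462^2 * 1462^4 * 1462^16 * 1462^64 * 1462^256 * 1462^512 = 218 (mod 1543); answer 218
Stage 3: B2 = 218; w = 19; a(3) = -2*(23) + 1*(-5) - 3*(19) = -108; iterating: a(3)=-108, a(4)=254, a(5)=-685, a(6)=1948, a(7)=-5343, a(8)=14689, a(9)=-40565, a(10)=111848; answer 111848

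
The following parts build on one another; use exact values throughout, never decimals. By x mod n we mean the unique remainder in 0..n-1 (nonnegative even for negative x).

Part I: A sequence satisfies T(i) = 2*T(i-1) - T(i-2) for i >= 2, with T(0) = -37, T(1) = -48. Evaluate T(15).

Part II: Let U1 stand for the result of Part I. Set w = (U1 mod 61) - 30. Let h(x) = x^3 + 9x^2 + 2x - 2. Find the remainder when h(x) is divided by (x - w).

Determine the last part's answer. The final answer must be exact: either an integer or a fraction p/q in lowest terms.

3046

Part I: T(2) = 2*(-48) - 1*(-37) = -59; iterating: T(2)=-59, T(3)=-70, T(4)=-81, T(5)=-92, T(6)=-103, T(7)=-114, T(8)=-125, T(9)=-136, T(10)=-147, T(11)=-158, T(12)=-169, T(13)=-180, T(14)=-191, T(15)=-202; answer -202
Part II: U1 = -202; w = 12; remainder = value at the root: 1*(12)^3 + 9*(12)^2 + 2*(12)^1 - 2 = (1728) + (1296) + (24) + (-2) = 3046; answer 3046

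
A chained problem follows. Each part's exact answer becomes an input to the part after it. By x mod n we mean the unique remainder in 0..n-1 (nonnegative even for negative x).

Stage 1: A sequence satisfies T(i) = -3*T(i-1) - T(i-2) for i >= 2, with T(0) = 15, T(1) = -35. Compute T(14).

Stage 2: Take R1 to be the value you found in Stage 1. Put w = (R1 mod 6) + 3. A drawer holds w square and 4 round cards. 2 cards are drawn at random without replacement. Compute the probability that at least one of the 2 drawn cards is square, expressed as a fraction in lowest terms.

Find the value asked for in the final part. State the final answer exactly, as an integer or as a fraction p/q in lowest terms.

5/7

Stage 1: T(2) = -3*(-35) - 1*(15) = 90; iterating: T(2)=90, T(3)=-235, T(4)=615, T(5)=-1610, T(6)=4215, T(7)=-11035, T(8)=28890, T(9)=-75635, T(10)=198015, T(11)=-518410, T(12)=1357215, T(13)=-3553235, T(14)=9302490; answer 9302490
Stage 2: R1 = 9302490; w = 3; total draws C(7,2) = 21; complement C(4,2) = 6; favorable 21 - 6 = 15; P = 5/7; answer 5/7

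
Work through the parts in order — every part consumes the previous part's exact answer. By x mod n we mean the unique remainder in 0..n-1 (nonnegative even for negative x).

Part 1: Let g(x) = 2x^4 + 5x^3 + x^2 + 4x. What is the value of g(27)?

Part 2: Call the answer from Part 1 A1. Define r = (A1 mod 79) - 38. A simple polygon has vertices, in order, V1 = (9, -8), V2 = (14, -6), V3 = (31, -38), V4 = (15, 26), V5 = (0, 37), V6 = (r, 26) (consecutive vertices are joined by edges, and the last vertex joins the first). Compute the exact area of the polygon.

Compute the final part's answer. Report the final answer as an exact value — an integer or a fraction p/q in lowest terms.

1139/2

Part 1: 2*(27)^4 + 5*(27)^3 + 1*(27)^2 + 4*(27)^1 = (1062882) + (98415) + (729) + (108) = 1162134; answer 1162134
Part 2: A1 = 1162134; r = 6; cross terms: (9*-6 - 14*-8)=58, (14*-38 - 31*-6)=-346, (31*26 - 15*-38)=1376, (15*37 - 0*26)=555, (0*26 - 6*37)=-222, (6*-8 - 9*26)=-282; twice the area = |1139| = 1139; area = 1139/2; answer 1139/2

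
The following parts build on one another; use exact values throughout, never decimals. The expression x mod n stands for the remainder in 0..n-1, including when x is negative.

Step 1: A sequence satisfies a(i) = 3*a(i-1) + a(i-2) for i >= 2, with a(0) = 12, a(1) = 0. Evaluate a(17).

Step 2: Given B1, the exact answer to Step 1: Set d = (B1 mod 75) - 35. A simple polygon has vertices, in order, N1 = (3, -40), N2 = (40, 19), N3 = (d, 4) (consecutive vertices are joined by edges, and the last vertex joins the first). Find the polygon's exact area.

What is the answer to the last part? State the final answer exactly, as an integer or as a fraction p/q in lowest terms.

Step 1: a(2) = 3*(0) + 1*(12) = 12; iterating: a(2)=12, a(3)=36, a(4)=120, a(5)=396, a(6)=1308, a(7)=4320, a(8)=14268, a(9)=47124, a(10)=155640, a(11)=514044, a(12)=1697772, a(13)=5607360, a(14)=18519852, a(15)=61166916, a(16)=202020600, a(17)=667228716; answer 667228716
Step 2: B1 = 667228716; d = 31; cross terms: (3*19 - 40*-40)=1657, (40*4 - 31*19)=-429, (31*-40 - 3*4)=-1252; twice the area = |-24| = 24; area = 12; answer 12

12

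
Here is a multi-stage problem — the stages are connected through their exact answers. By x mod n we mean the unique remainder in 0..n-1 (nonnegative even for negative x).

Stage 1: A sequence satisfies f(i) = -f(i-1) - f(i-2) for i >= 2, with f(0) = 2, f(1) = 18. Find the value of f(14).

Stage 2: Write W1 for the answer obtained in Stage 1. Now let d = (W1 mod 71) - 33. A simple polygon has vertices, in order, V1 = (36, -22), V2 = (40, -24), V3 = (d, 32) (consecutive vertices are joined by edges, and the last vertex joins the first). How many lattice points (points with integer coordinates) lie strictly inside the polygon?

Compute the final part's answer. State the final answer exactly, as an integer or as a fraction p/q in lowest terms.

80

Stage 1: f(2) = -1*(18) - 1*(2) = -20; iterating: f(2)=-20, f(3)=2, f(4)=18, f(5)=-20, f(6)=2, f(7)=18, f(8)=-20, f(9)=2, f(10)=18, f(11)=-20, f(12)=2, f(13)=18, f(14)=-20; answer -20
Stage 2: W1 = -20; d = 18; cross terms: (36*-24 - 40*-22)=16, (40*32 - 18*-24)=1712, (18*-22 - 36*32)=-1548; twice the area = |180| = 180; area = 90; boundary points = 2 + 2 + 18 = 22; strictly interior points = area - boundary/2 + 1 = 80; answer 80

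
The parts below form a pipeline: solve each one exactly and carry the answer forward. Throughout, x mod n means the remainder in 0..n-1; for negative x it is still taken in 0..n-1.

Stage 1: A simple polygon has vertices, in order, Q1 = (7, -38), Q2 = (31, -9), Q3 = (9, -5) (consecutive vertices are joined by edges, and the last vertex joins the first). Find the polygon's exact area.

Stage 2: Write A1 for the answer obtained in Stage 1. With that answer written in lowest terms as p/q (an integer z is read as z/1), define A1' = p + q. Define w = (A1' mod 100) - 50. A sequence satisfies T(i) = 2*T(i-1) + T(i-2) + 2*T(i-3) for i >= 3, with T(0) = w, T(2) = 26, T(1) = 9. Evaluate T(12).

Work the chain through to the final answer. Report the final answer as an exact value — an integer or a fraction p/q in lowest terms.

593150

Stage 1: cross terms: (7*-9 - 31*-38)=1115, (31*-5 - 9*-9)=-74, (9*-38 - 7*-5)=-307; twice the area = |734| = 734; area = 367; answer 367
Stage 2: A1 = 367; threaded value p + q = 368; w = 18; T(3) = 2*(26) + 1*(9) + 2*(18) = 97; iterating: T(3)=97, T(4)=238, T(5)=625, T(6)=1682, T(7)=4465, T(8)=11862, T(9)=31553, T(10)=83898, T(11)=223073, T(12)=593150; answer 593150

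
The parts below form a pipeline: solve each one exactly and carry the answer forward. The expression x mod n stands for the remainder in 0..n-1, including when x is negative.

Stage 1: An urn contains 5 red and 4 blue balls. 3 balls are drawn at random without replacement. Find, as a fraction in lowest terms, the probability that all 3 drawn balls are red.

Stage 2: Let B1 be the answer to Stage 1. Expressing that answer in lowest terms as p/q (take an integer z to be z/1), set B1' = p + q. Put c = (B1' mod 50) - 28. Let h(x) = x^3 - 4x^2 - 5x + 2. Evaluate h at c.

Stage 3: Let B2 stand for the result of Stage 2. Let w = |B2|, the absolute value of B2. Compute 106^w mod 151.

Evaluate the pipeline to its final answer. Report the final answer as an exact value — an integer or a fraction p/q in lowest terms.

Stage 1: total draws C(9,3) = 84; favorable C(5,3) = 10; P = 5/42; answer 5/42
Stage 2: B1 = 5/42; threaded value p + q = 47; c = 19; 1*(19)^3 - 4*(19)^2 - 5*(19)^1 + 2 = (6859) + (-1444) + (-95) + (2) = 5322; answer 5322
Stage 3: B2 = 5322; w = 5322; squarings mod 151: 106^1=106, 106^2=62, 106^4=69, 106^8=80, 106^16=58, 106^32=42, 106^64=103, 106^128=39, 106^256=11, 106^512=121, 106^1024=145, 106^2048=36, 106^4096=88; 106^5322 = 106^2 * 106^8 * 106^64 * 106^128 * 106^1024 * 106^4096 = 86 (mod 151); answer 86

86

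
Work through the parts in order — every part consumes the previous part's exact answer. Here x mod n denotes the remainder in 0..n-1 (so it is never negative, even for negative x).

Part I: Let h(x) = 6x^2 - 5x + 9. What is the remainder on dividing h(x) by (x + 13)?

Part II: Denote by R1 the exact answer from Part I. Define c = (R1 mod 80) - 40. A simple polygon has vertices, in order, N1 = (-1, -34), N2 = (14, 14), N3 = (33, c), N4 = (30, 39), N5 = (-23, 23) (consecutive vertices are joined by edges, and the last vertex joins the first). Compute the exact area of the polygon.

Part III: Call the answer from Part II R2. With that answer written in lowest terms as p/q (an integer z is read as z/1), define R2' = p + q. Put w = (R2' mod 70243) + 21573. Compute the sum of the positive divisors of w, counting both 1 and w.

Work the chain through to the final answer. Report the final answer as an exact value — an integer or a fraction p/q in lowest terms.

39960

Part I: remainder = value at the root: 6*(-13)^2 - 5*(-13)^1 + 9 = (1014) + (65) + (9) = 1088; answer 1088
Part II: R1 = 1088; c = 8; cross terms: (-1*14 - 14*-34)=462, (14*8 - 33*14)=-350, (33*39 - 30*8)=1047, (30*23 - -23*39)=1587, (-23*-34 - -1*23)=805; twice the area = |3551| = 3551; area = 3551/2; answer 3551/2
Part III: R2 = 3551/2; threaded value p + q = 3553; w = 25126; 25126 = 2 * 17 * 739; sigma = (1 + 2) * (1 + 17) * (1 + 739) = 3 * 18 * 740 = 39960; answer 39960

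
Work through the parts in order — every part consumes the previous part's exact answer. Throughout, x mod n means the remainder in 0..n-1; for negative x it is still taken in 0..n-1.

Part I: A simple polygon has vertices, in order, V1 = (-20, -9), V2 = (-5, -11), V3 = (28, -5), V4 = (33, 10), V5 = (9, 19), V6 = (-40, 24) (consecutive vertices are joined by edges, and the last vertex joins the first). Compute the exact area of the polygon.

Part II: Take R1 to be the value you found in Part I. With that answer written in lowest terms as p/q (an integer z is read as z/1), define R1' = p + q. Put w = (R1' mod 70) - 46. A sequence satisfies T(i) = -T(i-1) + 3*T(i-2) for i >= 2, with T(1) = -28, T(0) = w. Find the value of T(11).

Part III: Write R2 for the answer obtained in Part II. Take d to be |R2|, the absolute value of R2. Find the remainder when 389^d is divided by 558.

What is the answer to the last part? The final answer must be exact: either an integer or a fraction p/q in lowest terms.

Part I: cross terms: (-20*-11 - -5*-9)=175, (-5*-5 - 28*-11)=333, (28*10 - 33*-5)=445, (33*19 - 9*10)=537, (9*24 - -40*19)=976, (-40*-9 - -20*24)=840; twice the area = |3306| = 3306; area = 1653; answer 1653
Part II: R1 = 1653; threaded value p + q = 1654; w = -2; T(2) = -1*(-28) + 3*(-2) = 22; iterating: T(2)=22, T(3)=-106, T(4)=172, T(5)=-490, T(6)=1006, T(7)=-2476, T(8)=5494, T(9)=-12922, T(10)=29404, T(11)=-68170; answer -68170
Part III: R2 = -68170; d = 68170; squarings mod 558: 389^1=389, 389^2=103, 389^4=7, 389^8=49, 389^16=169, 389^32=103, 389^64=7, 389^128=49, 389^256=169, 389^512=103, 389^1024=7, 389^2048=49, 389^4096=169, 389^8192=103, 389^16384=7, 389^32768=49, 389^65536=169; 389^68170 = 389^2 * 389^8 * 389^64 * 389^512 * 389^2048 * 389^65536 = 25 (mod 558); answer 25

25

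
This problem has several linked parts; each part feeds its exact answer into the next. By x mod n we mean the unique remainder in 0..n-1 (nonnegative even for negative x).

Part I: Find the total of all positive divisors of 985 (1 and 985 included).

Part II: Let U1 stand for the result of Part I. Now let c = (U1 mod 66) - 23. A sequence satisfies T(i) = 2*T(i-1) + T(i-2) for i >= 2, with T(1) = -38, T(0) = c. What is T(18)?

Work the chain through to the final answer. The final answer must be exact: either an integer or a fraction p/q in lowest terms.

Part I: 985 = 5 * 197; sigma = (1 + 5) * (1 + 197) = 6 * 198 = 1188; answer 1188
Part II: U1 = 1188; c = -23; T(2) = 2*(-38) + 1*(-23) = -99; iterating: T(2)=-99, T(3)=-236, T(4)=-571, T(5)=-1378, T(6)=-3327, T(7)=-8032, T(8)=-19391, T(9)=-46814, T(10)=-113019, T(11)=-272852, T(12)=-658723, T(13)=-1590298, T(14)=-3839319, T(15)=-9268936, T(16)=-22377191, T(17)=-54023318, T(18)=-130423827; answer -130423827

-130423827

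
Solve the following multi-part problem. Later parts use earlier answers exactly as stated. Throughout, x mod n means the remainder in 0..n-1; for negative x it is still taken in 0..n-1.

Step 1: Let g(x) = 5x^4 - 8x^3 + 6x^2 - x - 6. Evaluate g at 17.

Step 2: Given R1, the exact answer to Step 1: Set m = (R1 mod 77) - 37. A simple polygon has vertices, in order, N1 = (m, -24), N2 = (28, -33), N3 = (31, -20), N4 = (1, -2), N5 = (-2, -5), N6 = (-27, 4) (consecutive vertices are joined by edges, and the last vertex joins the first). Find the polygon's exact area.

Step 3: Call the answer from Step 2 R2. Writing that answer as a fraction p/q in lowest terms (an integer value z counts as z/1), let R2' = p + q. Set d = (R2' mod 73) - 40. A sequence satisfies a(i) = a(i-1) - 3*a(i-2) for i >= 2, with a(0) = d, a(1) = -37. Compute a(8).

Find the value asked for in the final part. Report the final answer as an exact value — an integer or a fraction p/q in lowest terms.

203

Step 1: 5*(17)^4 - 8*(17)^3 + 6*(17)^2 - 1*(17)^1 - 6 = (417605) + (-39304) + (1734) + (-17) + (-6) = 380012; answer 380012
Step 2: R1 = 380012; m = -20; cross terms: (-20*-33 - 28*-24)=1332, (28*-20 - 31*-33)=463, (31*-2 - 1*-20)=-42, (1*-5 - -2*-2)=-9, (-2*4 - -27*-5)=-143, (-27*-24 - -20*4)=728; twice the area = |2329| = 2329; area = 2329/2; answer 2329/2
Step 3: R2 = 2329/2; threaded value p + q = 2331; d = 28; a(2) = 1*(-37) - 3*(28) = -121; iterating: a(2)=-121, a(3)=-10, a(4)=353, a(5)=383, a(6)=-676, a(7)=-1825, a(8)=203; answer 203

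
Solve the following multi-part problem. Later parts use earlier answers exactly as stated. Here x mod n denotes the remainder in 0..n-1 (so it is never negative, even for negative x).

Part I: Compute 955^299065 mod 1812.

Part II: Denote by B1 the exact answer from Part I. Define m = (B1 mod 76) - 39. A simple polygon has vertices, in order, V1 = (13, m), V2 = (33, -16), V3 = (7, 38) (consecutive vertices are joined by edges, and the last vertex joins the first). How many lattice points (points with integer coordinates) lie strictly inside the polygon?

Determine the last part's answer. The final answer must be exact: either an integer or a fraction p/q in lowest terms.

Part I: squarings mod 1812: 955^1=955, 955^2=589, 955^4=829, 955^8=493, 955^16=241, 955^32=97, 955^64=349, 955^128=397, 955^256=1777, 955^512=1225, 955^1024=289, 955^2048=169, 955^4096=1381, 955^8192=937, 955^16384=961, 955^32768=1213, 955^65536=25, 955^131072=625, 955^262144=1045; 955^299065 = 955^1 * 955^8 * 955^16 * 955^32 * 955^4096 * 955^32768 * 955^262144 = 1615 (mod 1812); answer 1615
Part II: B1 = 1615; m = -20; cross terms: (13*-16 - 33*-20)=452, (33*38 - 7*-16)=1366, (7*-20 - 13*38)=-634; twice the area = |1184| = 1184; area = 592; boundary points = 4 + 2 + 2 = 8; strictly interior points = area - boundary/2 + 1 = 589; answer 589

589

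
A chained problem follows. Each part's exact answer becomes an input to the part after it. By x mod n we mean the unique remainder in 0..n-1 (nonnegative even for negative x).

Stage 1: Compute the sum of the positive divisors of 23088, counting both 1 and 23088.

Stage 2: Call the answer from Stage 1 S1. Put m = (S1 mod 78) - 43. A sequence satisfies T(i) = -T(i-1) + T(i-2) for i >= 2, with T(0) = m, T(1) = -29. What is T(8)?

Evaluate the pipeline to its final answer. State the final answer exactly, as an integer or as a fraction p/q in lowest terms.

804

Stage 1: 23088 = 2^4 * 3 * 13 * 37; sigma = (1 + 2 + 4 + 8 + 16) * (1 + 3) * (1 + 13) * (1 + 37) = 31 * 4 * 14 * 38 = 65968; answer 65968
Stage 2: S1 = 65968; m = 15; T(2) = -1*(-29) + 1*(15) = 44; iterating: T(2)=44, T(3)=-73, T(4)=117, T(5)=-190, T(6)=307, T(7)=-497, T(8)=804; answer 804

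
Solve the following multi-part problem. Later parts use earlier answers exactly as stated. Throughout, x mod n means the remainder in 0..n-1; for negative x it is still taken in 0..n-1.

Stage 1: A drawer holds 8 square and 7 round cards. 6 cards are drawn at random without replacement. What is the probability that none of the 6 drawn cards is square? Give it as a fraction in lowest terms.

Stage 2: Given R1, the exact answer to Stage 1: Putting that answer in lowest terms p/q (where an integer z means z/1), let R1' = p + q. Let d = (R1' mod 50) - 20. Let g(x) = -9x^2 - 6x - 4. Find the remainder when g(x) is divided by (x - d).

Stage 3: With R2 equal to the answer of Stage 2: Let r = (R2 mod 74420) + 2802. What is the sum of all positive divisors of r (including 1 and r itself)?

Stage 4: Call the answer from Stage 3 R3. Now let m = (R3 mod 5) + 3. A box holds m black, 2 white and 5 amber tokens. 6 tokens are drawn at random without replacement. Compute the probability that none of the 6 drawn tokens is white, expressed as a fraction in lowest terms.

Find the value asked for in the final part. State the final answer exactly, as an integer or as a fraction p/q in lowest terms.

5/22

Stage 1: total draws C(15,6) = 5005; favorable C(7,6) = 7; P = 1/715; answer 1/715
Stage 2: R1 = 1/715; threaded value p + q = 716; d = -4; remainder = value at the root: -9*(-4)^2 - 6*(-4)^1 - 4 = (-144) + (24) + (-4) = -124; answer -124
Stage 3: R2 = -124; r = 77098; 77098 = 2 * 7 * 5507; sigma = (1 + 2) * (1 + 7) * (1 + 5507) = 3 * 8 * 5508 = 132192; answer 132192
Stage 4: R3 = 132192; m = 5; total draws C(12,6) = 924; favorable C(10,6) = 210; P = 5/22; answer 5/22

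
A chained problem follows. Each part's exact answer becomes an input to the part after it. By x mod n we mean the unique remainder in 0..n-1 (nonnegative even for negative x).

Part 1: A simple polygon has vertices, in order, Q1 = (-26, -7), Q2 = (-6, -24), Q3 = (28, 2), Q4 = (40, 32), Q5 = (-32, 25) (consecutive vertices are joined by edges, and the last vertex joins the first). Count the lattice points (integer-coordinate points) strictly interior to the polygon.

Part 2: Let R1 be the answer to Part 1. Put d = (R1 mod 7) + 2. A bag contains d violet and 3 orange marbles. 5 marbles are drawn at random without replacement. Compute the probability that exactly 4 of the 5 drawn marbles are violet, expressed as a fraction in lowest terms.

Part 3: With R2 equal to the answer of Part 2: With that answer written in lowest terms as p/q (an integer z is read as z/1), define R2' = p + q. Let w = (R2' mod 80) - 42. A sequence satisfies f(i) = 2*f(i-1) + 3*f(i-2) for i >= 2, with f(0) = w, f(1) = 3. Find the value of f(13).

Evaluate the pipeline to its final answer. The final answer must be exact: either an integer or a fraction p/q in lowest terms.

Part 1: cross terms: (-26*-24 - -6*-7)=582, (-6*2 - 28*-24)=660, (28*32 - 40*2)=816, (40*25 - -32*32)=2024, (-32*-7 - -26*25)=874; twice the area = |4956| = 4956; area = 2478; boundary points = 1 + 2 + 6 + 1 + 2 = 12; strictly interior points = area - boundary/2 + 1 = 2473; answer 2473
Part 2: R1 = 2473; d = 4; total draws C(7,5) = 21; favorable C(4,4)*C(3,1) = 3; P = 1/7; answer 1/7
Part 3: R2 = 1/7; threaded value p + q = 8; w = -34; f(2) = 2*(3) + 3*(-34) = -96; iterating: f(2)=-96, f(3)=-183, f(4)=-654, f(5)=-1857, f(6)=-5676, f(7)=-16923, f(8)=-50874, f(9)=-152517, f(10)=-457656, f(11)=-1372863, f(12)=-4118694, f(13)=-12355977; answer -12355977

-12355977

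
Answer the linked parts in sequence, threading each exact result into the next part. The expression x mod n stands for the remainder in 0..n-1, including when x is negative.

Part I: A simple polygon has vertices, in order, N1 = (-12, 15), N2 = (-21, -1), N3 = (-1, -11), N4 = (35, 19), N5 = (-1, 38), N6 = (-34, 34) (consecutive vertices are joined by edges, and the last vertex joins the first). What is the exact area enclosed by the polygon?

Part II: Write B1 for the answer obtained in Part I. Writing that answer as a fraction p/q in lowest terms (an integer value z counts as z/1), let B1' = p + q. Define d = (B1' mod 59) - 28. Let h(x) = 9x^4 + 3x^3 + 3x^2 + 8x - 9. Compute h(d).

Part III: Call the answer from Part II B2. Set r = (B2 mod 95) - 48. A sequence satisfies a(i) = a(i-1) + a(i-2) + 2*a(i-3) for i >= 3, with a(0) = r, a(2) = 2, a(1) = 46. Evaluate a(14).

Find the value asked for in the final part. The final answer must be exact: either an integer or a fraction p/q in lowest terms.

Part I: cross terms: (-12*-1 - -21*15)=327, (-21*-11 - -1*-1)=230, (-1*19 - 35*-11)=366, (35*38 - -1*19)=1349, (-1*34 - -34*38)=1258, (-34*15 - -12*34)=-102; twice the area = |3428| = 3428; area = 1714; answer 1714
Part II: B1 = 1714; threaded value p + q = 1715; d = -24; 9*(-24)^4 + 3*(-24)^3 + 3*(-24)^2 + 8*(-24)^1 - 9 = (2985984) + (-41472) + (1728) + (-192) + (-9) = 2946039; answer 2946039
Part III: B2 = 2946039; r = 41; a(3) = 1*(2) + 1*(46) + 2*(41) = 130; iterating: a(3)=130, a(4)=224, a(5)=358, a(6)=842, a(7)=1648, a(8)=3206, a(9)=6538, a(10)=13040, a(11)=25990, a(12)=52106, a(13)=104176, a(14)=208262; answer 208262

208262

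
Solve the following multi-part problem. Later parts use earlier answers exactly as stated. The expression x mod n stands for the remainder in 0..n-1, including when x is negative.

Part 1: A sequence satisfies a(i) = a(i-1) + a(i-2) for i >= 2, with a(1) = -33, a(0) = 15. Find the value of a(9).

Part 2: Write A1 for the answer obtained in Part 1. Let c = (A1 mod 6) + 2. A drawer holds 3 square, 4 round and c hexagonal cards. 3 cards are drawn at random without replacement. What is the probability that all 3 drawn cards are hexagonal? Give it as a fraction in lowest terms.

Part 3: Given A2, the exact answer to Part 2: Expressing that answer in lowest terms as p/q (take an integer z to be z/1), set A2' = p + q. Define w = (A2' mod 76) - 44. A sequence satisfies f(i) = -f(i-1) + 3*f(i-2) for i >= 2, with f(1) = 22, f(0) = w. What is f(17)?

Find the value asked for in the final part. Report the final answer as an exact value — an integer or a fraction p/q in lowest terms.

Part 1: a(2) = 1*(-33) + 1*(15) = -18; iterating: a(2)=-18, a(3)=-51, a(4)=-69, a(5)=-120, a(6)=-189, a(7)=-309, a(8)=-498, a(9)=-807; answer -807
Part 2: A1 = -807; c = 5; total draws C(12,3) = 220; favorable C(5,3) = 10; P = 1/22; answer 1/22
Part 3: A2 = 1/22; threaded value p + q = 23; w = -21; f(2) = -1*(22) + 3*(-21) = -85; iterating: f(2)=-85, f(3)=151, f(4)=-406, f(5)=859, f(6)=-2077, f(7)=4654, f(8)=-10885, f(9)=24847, f(10)=-57502, f(11)=132043, f(12)=-304549, f(13)=700678, f(14)=-1614325, f(15)=3716359, f(16)=-8559334, f(17)=19708411; answer 19708411

19708411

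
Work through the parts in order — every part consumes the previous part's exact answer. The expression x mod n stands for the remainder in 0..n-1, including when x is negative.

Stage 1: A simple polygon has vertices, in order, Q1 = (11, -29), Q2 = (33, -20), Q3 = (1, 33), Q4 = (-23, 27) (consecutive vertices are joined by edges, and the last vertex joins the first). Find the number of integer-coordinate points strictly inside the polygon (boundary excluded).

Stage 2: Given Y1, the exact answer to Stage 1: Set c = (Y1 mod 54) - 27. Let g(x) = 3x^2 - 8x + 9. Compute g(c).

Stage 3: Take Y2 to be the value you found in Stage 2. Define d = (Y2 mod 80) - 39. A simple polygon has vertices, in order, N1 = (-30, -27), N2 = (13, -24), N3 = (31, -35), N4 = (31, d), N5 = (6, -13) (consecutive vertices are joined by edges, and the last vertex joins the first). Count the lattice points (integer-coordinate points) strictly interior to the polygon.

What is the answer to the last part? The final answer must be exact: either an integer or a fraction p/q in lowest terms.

Stage 1: cross terms: (11*-20 - 33*-29)=737, (33*33 - 1*-20)=1109, (1*27 - -23*33)=786, (-23*-29 - 11*27)=370; twice the area = |3002| = 3002; area = 1501; boundary points = 1 + 1 + 6 + 2 = 10; strictly interior points = area - boundary/2 + 1 = 1497; answer 1497
Stage 2: Y1 = 1497; c = 12; 3*(12)^2 - 8*(12)^1 + 9 = (432) + (-96) + (9) = 345; answer 345
Stage 3: Y2 = 345; d = -14; cross terms: (-30*-24 - 13*-27)=1071, (13*-35 - 31*-24)=289, (31*-14 - 31*-35)=651, (31*-13 - 6*-14)=-319, (6*-27 - -30*-13)=-552; twice the area = |1140| = 1140; area = 570; boundary points = 1 + 1 + 21 + 1 + 2 = 26; strictly interior points = area - boundary/2 + 1 = 558; answer 558

558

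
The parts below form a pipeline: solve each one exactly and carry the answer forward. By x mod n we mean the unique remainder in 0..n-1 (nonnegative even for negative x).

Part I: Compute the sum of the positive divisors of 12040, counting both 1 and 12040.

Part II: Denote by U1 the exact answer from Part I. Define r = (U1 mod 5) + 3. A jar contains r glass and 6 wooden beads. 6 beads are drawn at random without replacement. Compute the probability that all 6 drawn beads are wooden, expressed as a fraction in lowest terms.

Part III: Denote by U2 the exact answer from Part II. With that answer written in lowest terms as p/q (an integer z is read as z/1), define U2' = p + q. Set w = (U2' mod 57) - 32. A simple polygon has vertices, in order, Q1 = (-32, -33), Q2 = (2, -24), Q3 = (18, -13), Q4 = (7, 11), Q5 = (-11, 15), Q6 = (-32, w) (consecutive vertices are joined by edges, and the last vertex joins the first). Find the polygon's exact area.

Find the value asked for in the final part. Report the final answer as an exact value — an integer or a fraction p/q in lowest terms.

3207/2

Part I: 12040 = 2^3 * 5 * 7 * 43; sigma = (1 + 2 + 4 + 8) * (1 + 5) * (1 + 7) * (1 + 43) = 15 * 6 * 8 * 44 = 31680; answer 31680
Part II: U1 = 31680; r = 3; total draws C(9,6) = 84; favorable C(6,6) = 1; P = 1/84; answer 1/84
Part III: U2 = 1/84; threaded value p + q = 85; w = -4; cross terms: (-32*-24 - 2*-33)=834, (2*-13 - 18*-24)=406, (18*11 - 7*-13)=289, (7*15 - -11*11)=226, (-11*-4 - -32*15)=524, (-32*-33 - -32*-4)=928; twice the area = |3207| = 3207; area = 3207/2; answer 3207/2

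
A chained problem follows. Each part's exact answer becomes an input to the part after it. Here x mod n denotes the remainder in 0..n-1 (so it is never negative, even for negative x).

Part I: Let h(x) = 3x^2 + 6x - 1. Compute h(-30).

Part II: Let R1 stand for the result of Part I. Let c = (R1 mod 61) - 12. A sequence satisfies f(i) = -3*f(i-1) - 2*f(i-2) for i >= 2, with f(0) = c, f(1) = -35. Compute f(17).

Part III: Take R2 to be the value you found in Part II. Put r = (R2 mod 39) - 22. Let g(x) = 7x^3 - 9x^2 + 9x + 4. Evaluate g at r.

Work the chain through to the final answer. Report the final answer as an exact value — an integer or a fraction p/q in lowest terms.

Part I: 3*(-30)^2 + 6*(-30)^1 - 1 = (2700) + (-180) + (-1) = 2519; answer 2519
Part II: R1 = 2519; c = 6; f(2) = -3*(-35) - 2*(6) = 93; iterating: f(2)=93, f(3)=-209, f(4)=441, f(5)=-905, f(6)=1833, f(7)=-3689, f(8)=7401, f(9)=-14825, f(10)=29673, f(11)=-59369, f(12)=118761, f(13)=-237545, f(14)=475113, f(15)=-950249, f(16)=1900521, f(17)=-3801065; answer -3801065
Part III: R2 = -3801065; r = 9; 7*(9)^3 - 9*(9)^2 + 9*(9)^1 + 4 = (5103) + (-729) + (81) + (4) = 4459; answer 4459

4459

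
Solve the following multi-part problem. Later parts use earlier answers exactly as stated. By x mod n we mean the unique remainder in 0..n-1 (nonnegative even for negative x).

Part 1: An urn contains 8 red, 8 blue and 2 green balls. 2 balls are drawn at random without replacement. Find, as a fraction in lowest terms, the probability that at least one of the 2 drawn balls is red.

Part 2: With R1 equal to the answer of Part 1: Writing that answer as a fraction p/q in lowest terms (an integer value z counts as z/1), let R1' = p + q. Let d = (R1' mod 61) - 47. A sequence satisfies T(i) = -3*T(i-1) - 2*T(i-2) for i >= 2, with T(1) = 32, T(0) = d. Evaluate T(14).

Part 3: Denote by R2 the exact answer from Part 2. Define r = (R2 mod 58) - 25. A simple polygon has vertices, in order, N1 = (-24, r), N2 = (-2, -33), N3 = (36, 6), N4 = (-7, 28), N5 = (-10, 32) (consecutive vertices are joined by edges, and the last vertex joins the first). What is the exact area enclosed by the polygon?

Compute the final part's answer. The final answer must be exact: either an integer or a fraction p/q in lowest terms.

Part 1: total draws C(18,2) = 153; complement C(10,2) = 45; favorable 153 - 45 = 108; P = 12/17; answer 12/17
Part 2: R1 = 12/17; threaded value p + q = 29; d = -18; T(2) = -3*(32) - 2*(-18) = -60; iterating: T(2)=-60, T(3)=116, T(4)=-228, T(5)=452, T(6)=-900, T(7)=1796, T(8)=-3588, T(9)=7172, T(10)=-14340, T(11)=28676, T(12)=-57348, T(13)=114692, T(14)=-229380; answer -229380
Part 3: R2 = -229380; r = -15; cross terms: (-24*-33 - -2*-15)=762, (-2*6 - 36*-33)=1176, (36*28 - -7*6)=1050, (-7*32 - -10*28)=56, (-10*-15 - -24*32)=918; twice the area = |3962| = 3962; area = 1981; answer 1981

1981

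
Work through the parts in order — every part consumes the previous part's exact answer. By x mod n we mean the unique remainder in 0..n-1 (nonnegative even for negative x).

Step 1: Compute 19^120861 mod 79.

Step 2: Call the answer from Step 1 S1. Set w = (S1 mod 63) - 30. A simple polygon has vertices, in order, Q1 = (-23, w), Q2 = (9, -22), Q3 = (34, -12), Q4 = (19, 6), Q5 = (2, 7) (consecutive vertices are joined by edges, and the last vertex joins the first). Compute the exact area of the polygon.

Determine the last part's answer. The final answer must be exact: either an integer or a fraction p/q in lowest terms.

Step 1: squarings mod 79: 19^1=19, 19^2=45, 19^4=50, 19^8=51, 19^16=73, 19^32=36, 19^64=32, 19^128=76, 19^256=9, 19^512=2, 19^1024=4, 19^2048=16, 19^4096=19, 19^8192=45, 19^16384=50, 19^32768=51, 19^65536=73; 19^120861 = 19^1 * 19^4 * 19^8 * 19^16 * 19^2048 * 19^4096 * 19^16384 * 19^32768 * 19^65536 = 1 (mod 79); answer 1
Step 2: S1 = 1; w = -29; cross terms: (-23*-22 - 9*-29)=767, (9*-12 - 34*-22)=640, (34*6 - 19*-12)=432, (19*7 - 2*6)=121, (2*-29 - -23*7)=103; twice the area = |2063| = 2063; area = 2063/2; answer 2063/2

2063/2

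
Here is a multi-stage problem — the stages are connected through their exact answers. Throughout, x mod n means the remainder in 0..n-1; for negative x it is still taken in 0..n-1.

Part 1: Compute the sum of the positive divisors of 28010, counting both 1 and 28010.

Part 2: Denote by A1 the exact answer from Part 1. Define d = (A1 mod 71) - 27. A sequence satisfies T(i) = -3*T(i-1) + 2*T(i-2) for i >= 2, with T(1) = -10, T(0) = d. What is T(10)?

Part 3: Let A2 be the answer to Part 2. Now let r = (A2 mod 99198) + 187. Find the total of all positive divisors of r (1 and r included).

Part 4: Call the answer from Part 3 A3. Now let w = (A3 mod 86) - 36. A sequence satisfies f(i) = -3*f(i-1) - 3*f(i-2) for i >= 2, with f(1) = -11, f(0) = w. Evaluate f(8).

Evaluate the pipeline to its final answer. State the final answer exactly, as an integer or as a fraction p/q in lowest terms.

-729

Part 1: 28010 = 2 * 5 * 2801; sigma = (1 + 2) * (1 + 5) * (1 + 2801) = 3 * 6 * 2802 = 50436; answer 50436
Part 2: A1 = 50436; d = -1; T(2) = -3*(-10) + 2*(-1) = 28; iterating: T(2)=28, T(3)=-104, T(4)=368, T(5)=-1312, T(6)=4672, T(7)=-16640, T(8)=59264, T(9)=-211072, T(10)=751744; answer 751744
Part 3: A2 = 751744; r = 57545; 57545 = 5 * 17 * 677; sigma = (1 + 5) * (1 + 17) * (1 + 677) = 6 * 18 * 678 = 73224; answer 73224
Part 4: A3 = 73224; w = 2; f(2) = -3*(-11) - 3*(2) = 27; iterating: f(2)=27, f(3)=-48, f(4)=63, f(5)=-45, f(6)=-54, f(7)=297, f(8)=-729; answer -729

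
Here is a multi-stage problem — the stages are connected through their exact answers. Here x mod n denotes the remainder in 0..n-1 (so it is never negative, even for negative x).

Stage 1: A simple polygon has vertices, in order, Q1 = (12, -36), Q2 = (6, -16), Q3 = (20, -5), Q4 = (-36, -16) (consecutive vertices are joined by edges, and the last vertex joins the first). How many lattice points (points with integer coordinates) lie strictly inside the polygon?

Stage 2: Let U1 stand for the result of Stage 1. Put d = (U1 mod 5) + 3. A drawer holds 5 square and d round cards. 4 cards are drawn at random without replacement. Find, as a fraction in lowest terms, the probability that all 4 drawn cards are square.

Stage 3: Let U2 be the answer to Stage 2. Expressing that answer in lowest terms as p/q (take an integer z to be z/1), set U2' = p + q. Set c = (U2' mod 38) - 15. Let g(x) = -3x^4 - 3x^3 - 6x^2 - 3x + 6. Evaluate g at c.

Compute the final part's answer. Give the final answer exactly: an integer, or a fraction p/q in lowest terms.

Stage 1: cross terms: (12*-16 - 6*-36)=24, (6*-5 - 20*-16)=290, (20*-16 - -36*-5)=-500, (-36*-36 - 12*-16)=1488; twice the area = |1302| = 1302; area = 651; boundary points = 2 + 1 + 1 + 4 = 8; strictly interior points = area - boundary/2 + 1 = 648; answer 648
Stage 2: U1 = 648; d = 6; total draws C(11,4) = 330; favorable C(5,4) = 5; P = 1/66; answer 1/66
Stage 3: U2 = 1/66; threaded value p + q = 67; c = 14; -3*(14)^4 - 3*(14)^3 - 6*(14)^2 - 3*(14)^1 + 6 = (-115248) + (-8232) + (-1176) + (-42) + (6) = -124692; answer -124692

-124692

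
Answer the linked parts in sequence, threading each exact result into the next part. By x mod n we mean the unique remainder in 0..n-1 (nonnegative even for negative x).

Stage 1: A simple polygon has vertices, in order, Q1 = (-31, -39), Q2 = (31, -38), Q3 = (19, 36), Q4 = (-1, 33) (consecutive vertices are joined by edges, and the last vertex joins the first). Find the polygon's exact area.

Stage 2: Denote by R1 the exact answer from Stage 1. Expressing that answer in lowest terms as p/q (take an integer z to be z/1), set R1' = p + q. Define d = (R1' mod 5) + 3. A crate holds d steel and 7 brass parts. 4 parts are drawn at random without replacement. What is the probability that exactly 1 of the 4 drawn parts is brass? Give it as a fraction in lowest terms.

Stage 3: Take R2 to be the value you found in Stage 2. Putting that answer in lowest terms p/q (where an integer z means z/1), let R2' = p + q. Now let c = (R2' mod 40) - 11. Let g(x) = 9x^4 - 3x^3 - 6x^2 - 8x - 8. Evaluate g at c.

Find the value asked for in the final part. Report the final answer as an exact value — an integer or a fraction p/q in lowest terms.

34872

Stage 1: cross terms: (-31*-38 - 31*-39)=2387, (31*36 - 19*-38)=1838, (19*33 - -1*36)=663, (-1*-39 - -31*33)=1062; twice the area = |5950| = 5950; area = 2975; answer 2975
Stage 2: R1 = 2975; threaded value p + q = 2976; d = 4; total draws C(11,4) = 330; favorable C(7,1)*C(4,3) = 28; P = 14/165; answer 14/165
Stage 3: R2 = 14/165; threaded value p + q = 179; c = 8; 9*(8)^4 - 3*(8)^3 - 6*(8)^2 - 8*(8)^1 - 8 = (36864) + (-1536) + (-384) + (-64) + (-8) = 34872; answer 34872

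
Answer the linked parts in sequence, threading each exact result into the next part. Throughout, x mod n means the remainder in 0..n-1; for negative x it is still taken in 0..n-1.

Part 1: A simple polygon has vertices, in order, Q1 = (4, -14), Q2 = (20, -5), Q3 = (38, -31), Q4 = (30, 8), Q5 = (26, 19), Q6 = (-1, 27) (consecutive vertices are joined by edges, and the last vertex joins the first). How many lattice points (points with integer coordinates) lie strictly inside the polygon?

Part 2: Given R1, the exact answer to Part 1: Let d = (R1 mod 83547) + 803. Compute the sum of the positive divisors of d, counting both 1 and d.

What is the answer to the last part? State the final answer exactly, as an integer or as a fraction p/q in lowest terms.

3120

Part 1: cross terms: (4*-5 - 20*-14)=260, (20*-31 - 38*-5)=-430, (38*8 - 30*-31)=1234, (30*19 - 26*8)=362, (26*27 - -1*19)=721, (-1*-14 - 4*27)=-94; twice the area = |2053| = 2053; area = 2053/2; boundary points = 1 + 2 + 1 + 1 + 1 + 1 = 7; strictly interior points = area - boundary/2 + 1 = 1024; answer 1024
Part 2: R1 = 1024; d = 1827; 1827 = 3^2 * 7 * 29; sigma = (1 + 3 + 9) * (1 + 7) * (1 + 29) = 13 * 8 * 30 = 3120; answer 3120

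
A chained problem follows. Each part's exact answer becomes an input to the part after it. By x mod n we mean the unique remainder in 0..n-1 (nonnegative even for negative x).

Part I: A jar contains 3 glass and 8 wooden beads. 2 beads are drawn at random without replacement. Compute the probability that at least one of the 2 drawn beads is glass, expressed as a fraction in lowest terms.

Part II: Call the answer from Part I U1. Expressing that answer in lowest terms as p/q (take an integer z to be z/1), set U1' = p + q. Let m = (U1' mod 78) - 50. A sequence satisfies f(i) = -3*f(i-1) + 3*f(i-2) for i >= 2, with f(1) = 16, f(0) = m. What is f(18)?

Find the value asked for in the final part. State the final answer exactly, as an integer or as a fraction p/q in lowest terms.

Part I: total draws C(11,2) = 55; complement C(8,2) = 28; favorable 55 - 28 = 27; P = 27/55; answer 27/55
Part II: U1 = 27/55; threaded value p + q = 82; m = -46; f(2) = -3*(16) + 3*(-46) = -186; iterating: f(2)=-186, f(3)=606, f(4)=-2376, f(5)=8946, f(6)=-33966, f(7)=128736, f(8)=-488106, f(9)=1850526, f(10)=-7015896, f(11)=26599266, f(12)=-100845486, f(13)=382334256, f(14)=-1449539226, f(15)=5495620446, f(16)=-20835479016, f(17)=78993298386, f(18)=-299486332206; answer -299486332206

-299486332206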